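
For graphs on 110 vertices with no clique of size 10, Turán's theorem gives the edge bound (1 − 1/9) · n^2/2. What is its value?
Turán density bound = (8/9) · 110^2/2 = 48400/9 ≈ 5377.7778

Turán's theorem: ex(n, K_{r+1}) is achieved by the complete r-partite Turán graph T(n, r) with parts as balanced as possible, and is at most (1 − 1/r) · n^2/2. For r = 9, n = 110: the density bound is (8/9) · 12100/2 = 48400/9 ≈ 5377.7778. The integer-valued extremum is e(T(110, 9)) = 5377, which is strictly less than the density bound 48400/9 since 9 ∤ 110 (the parts of T(110, 9) cannot all be equal).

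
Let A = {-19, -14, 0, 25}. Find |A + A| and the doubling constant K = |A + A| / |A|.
K = |A + A| / |A| = 10/4 = 5/2

Enumerate A + A = {a + b : a, b ∈ A}. With |A| = 4, there are |A|^2 = 16 ordered sum pairs; collecting distinct values, A + A = {-38, -33, -28, -19, -14, 0, 6, 11, 25, 50}, so |A + A| = 10. Thus K = 10/4 = 5/2. For comparison, the minimum possible |A + A| over all 4-element sets is 2·4 − 1 = 7 (so min K = 7/4), attained only by arithmetic progressions.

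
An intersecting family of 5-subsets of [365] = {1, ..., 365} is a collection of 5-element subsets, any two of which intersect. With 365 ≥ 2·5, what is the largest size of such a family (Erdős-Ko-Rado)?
max |F| = C(364, 4) = 719469751

Erdős-Ko-Rado (1961): when n ≥ 2k, max |F| = C(n−1, k−1). The bound is attained by the star {A : i ∈ A} for any fixed i ∈ [n]. Here C(365−1, 5−1) = C(364, 4) = 719469751.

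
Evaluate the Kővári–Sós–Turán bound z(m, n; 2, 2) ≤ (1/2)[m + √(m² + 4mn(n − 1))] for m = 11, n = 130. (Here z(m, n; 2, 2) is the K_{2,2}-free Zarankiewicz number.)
z(11, 130; 2, 2) ≤ (1/2)[11 + √(11² + 4·11·130·129)] = (1/2)[11 + √738001] = 435.0349

Kővári–Sós–Turán: let r_1, ..., r_11 be the row sums and z = Σ r_i the total number of 1s. Each pair of columns can share at most one row with both entries 1 (else a 2×2 all-ones block appears), so Σ_i C(r_i, 2) ≤ C(130, 2) = 8385. By convexity Σ_i C(r_i, 2) ≥ 11·C(z/11, 2) = z(z − 11)/(2·11), giving z² − 11z − 11·130·129 ≤ 0 and hence z ≤ (1/2)[11 + √(121 + 4·184470)] = (1/2)[11 + √738001] ≈ (1/2)(11 + 859.0698) = 435.0349.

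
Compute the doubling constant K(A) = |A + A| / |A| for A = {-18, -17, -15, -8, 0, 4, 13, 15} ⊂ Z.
K = |A + A| / |A| = 33/8

Enumerate A + A = {a + b : a, b ∈ A}. With |A| = 8, there are |A|^2 = 64 ordered sum pairs; collecting distinct values, A + A = {-36, -35, -34, -33, -32, -30, -26, -25, -23, -18, -17, -16, -15, -14, -13, -11, -8, -5, -4, -3, -2, 0, 4, 5, 7, 8, 13, 15, 17, 19, 26, 28, 30}, so |A + A| = 33. Thus K = 33/8. For comparison, the minimum possible |A + A| over all 8-element sets is 2·8 − 1 = 15 (so min K = 15/8), attained only by arithmetic progressions.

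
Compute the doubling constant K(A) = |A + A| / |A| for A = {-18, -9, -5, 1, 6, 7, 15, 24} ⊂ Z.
K = |A + A| / |A| = 32/8 = 4

Enumerate A + A = {a + b : a, b ∈ A}. With |A| = 8, there are |A|^2 = 64 ordered sum pairs; collecting distinct values, A + A = {-36, -27, -23, -18, -17, -14, -12, -11, -10, -8, -4, -3, -2, 1, 2, 6, 7, 8, 10, 12, 13, 14, 15, 16, 19, 21, 22, 25, 30, 31, 39, 48}, so |A + A| = 32. Thus K = 32/8 = 4. For comparison, the minimum possible |A + A| over all 8-element sets is 2·8 − 1 = 15 (so min K = 15/8), attained only by arithmetic progressions.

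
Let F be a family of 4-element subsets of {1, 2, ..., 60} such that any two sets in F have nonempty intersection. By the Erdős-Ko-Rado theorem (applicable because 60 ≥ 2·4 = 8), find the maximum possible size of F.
max |F| = C(59, 3) = 32509

Erdős-Ko-Rado (1961): when n ≥ 2k, max |F| = C(n−1, k−1). The bound is attained by the star {A : i ∈ A} for any fixed i ∈ [n]. Here C(60−1, 4−1) = C(59, 3) = 32509.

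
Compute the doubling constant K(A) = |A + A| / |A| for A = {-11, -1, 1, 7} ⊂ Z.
K = |A + A| / |A| = 10/4 = 5/2

Enumerate A + A = {a + b : a, b ∈ A}. With |A| = 4, there are |A|^2 = 16 ordered sum pairs; collecting distinct values, A + A = {-22, -12, -10, -4, -2, 0, 2, 6, 8, 14}, so |A + A| = 10. Thus K = 10/4 = 5/2. For comparison, the minimum possible |A + A| over all 4-element sets is 2·4 − 1 = 7 (so min K = 7/4), attained only by arithmetic progressions.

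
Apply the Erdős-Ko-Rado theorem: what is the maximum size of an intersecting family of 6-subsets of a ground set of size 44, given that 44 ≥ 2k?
max |F| = C(43, 5) = 962598

The Erdős-Ko-Rado theorem states: for n ≥ 2k, an intersecting family of k-subsets of an n-element set has size at most C(n − 1, k − 1), with equality for 'star' families {A ⊆ [n] : |A| = k, i ∈ A} (fix an element i). For n = 44, k = 6: C(43, 5) = 962598.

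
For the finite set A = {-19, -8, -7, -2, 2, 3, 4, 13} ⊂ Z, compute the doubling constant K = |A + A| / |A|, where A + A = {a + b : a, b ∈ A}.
K = |A + A| / |A| = 27/8

Enumerate A + A = {a + b : a, b ∈ A}. With |A| = 8, there are |A|^2 = 64 ordered sum pairs; collecting distinct values, A + A = {-38, -27, -26, -21, -17, -16, -15, -14, -10, -9, -6, -5, -4, -3, 0, 1, 2, 4, 5, 6, 7, 8, 11, 15, 16, 17, 26}, so |A + A| = 27. Thus K = 27/8. For comparison, the minimum possible |A + A| over all 8-element sets is 2·8 − 1 = 15 (so min K = 15/8), attained only by arithmetic progressions.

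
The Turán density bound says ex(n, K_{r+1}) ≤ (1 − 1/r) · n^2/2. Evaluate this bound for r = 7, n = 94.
Turán density bound = (6/7) · 94^2/2 = 26508/7 ≈ 3786.8571

Turán's theorem: ex(n, K_{r+1}) is achieved by the complete r-partite Turán graph T(n, r) with parts as balanced as possible, and is at most (1 − 1/r) · n^2/2. For r = 7, n = 94: the density bound is (6/7) · 8836/2 = 26508/7 ≈ 3786.8571. The integer-valued extremum is e(T(94, 7)) = 3786, which is strictly less than the density bound 26508/7 since 7 ∤ 94 (the parts of T(94, 7) cannot all be equal).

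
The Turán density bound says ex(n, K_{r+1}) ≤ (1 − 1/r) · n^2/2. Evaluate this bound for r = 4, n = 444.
Turán density bound = (3/4) · 444^2/2 = 73926

Turán's theorem: ex(n, K_{r+1}) is achieved by the complete r-partite Turán graph T(n, r) with parts as balanced as possible, and is at most (1 − 1/r) · n^2/2. For r = 4, n = 444: the density bound is (3/4) · 197136/2 = 73926. Since 4 ∣ 444, the Turán graph T(444, 4) has parts of equal size 111, and its edge count e(T(444, 4)) = 73926 attains the density bound exactly.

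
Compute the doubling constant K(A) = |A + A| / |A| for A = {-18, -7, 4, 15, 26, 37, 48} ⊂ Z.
K = |A + A| / |A| = 13/7

Enumerate A + A = {a + b : a, b ∈ A}. With |A| = 7, there are |A|^2 = 49 ordered sum pairs; collecting distinct values, A + A = {-36, -25, -14, -3, 8, 19, 30, 41, 52, 63, 74, 85, 96}, so |A + A| = 13. Thus K = 13/7. Here |A + A| = 2|A| − 1 = 13, the minimum possible — so K = 13/7 is minimal, which holds iff A is an arithmetic progression.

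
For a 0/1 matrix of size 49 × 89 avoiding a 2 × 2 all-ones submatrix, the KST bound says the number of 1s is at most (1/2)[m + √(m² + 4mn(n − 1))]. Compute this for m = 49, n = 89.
z(49, 89; 2, 2) ≤ (1/2)[49 + √(49² + 4·49·89·88)] = (1/2)[49 + √1537473] = 644.4744

Kővári–Sós–Turán: let r_1, ..., r_49 be the row sums and z = Σ r_i the total number of 1s. Each pair of columns can share at most one row with both entries 1 (else a 2×2 all-ones block appears), so Σ_i C(r_i, 2) ≤ C(89, 2) = 3916. By convexity Σ_i C(r_i, 2) ≥ 49·C(z/49, 2) = z(z − 49)/(2·49), giving z² − 49z − 49·89·88 ≤ 0 and hence z ≤ (1/2)[49 + √(2401 + 4·383768)] = (1/2)[49 + √1537473] ≈ (1/2)(49 + 1239.9488) = 644.4744.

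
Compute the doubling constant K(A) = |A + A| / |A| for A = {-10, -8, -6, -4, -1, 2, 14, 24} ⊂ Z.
K = |A + A| / |A| = 29/8

Enumerate A + A = {a + b : a, b ∈ A}. With |A| = 8, there are |A|^2 = 64 ordered sum pairs; collecting distinct values, A + A = {-20, -18, -16, -14, -12, -11, -10, -9, -8, -7, -6, -5, -4, -2, 1, 4, 6, 8, 10, 13, 14, 16, 18, 20, 23, 26, 28, 38, 48}, so |A + A| = 29. Thus K = 29/8. For comparison, the minimum possible |A + A| over all 8-element sets is 2·8 − 1 = 15 (so min K = 15/8), attained only by arithmetic progressions.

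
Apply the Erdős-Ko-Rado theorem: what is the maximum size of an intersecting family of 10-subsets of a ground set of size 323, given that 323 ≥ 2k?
max |F| = C(322, 9) = 91611965166611120

The Erdős-Ko-Rado theorem states: for n ≥ 2k, an intersecting family of k-subsets of an n-element set has size at most C(n − 1, k − 1), with equality for 'star' families {A ⊆ [n] : |A| = k, i ∈ A} (fix an element i). For n = 323, k = 10: C(322, 9) = 91611965166611120.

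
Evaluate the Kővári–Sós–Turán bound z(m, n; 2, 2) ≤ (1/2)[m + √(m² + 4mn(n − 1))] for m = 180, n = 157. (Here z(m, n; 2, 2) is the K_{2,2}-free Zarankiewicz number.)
z(180, 157; 2, 2) ≤ (1/2)[180 + √(180² + 4·180·157·156)] = (1/2)[180 + √17666640] = 2191.5851

Kővári–Sós–Turán: let r_1, ..., r_180 be the row sums and z = Σ r_i the total number of 1s. Each pair of columns can share at most one row with both entries 1 (else a 2×2 all-ones block appears), so Σ_i C(r_i, 2) ≤ C(157, 2) = 12246. By convexity Σ_i C(r_i, 2) ≥ 180·C(z/180, 2) = z(z − 180)/(2·180), giving z² − 180z − 180·157·156 ≤ 0 and hence z ≤ (1/2)[180 + √(32400 + 4·4408560)] = (1/2)[180 + √17666640] ≈ (1/2)(180 + 4203.1702) = 2191.5851.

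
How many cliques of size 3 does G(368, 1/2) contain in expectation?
E[# K_3] = C(368, 3) · (1/2)^C(3, 2) = 8238416 / 2^3 = 1029802

For each 3-subset S of vertices (there are C(368, 3) = 8238416 such S), let X_S = 1 if S induces a K_3 (all C(3, 2) = 3 edges present). Then P(X_S = 1) = (1/2)^3 = 1/8. By linearity of expectation, E[# K_3] = C(368, 3) · (1/2)^3 = 8238416 / 8 = 1029802.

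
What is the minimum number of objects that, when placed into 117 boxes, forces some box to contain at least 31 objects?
n = (31 − 1)·117 + 1 = 3511

By the generalised pigeonhole principle, to guarantee some box contains ≥ r objects we need more than (r − 1) · k objects total. Threshold: n = (r − 1) · k + 1. With r = 31 and k = 117: n = 30 · 117 + 1 = 3510 + 1 = 3511. For n = 3510 = 30 · 117, we can put exactly 30 objects in every box, avoiding 31 in any single one — so 3511 is tight.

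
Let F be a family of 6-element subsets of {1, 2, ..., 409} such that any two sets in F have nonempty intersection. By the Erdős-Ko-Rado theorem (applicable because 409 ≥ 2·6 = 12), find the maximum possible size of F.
max |F| = C(408, 5) = 91925446536

Erdős-Ko-Rado (1961): when n ≥ 2k, max |F| = C(n−1, k−1). The bound is attained by the star {A : i ∈ A} for any fixed i ∈ [n]. Here C(409−1, 6−1) = C(408, 5) = 91925446536.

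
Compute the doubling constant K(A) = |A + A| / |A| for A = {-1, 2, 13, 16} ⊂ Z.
K = |A + A| / |A| = 9/4

Enumerate A + A = {a + b : a, b ∈ A}. With |A| = 4, there are |A|^2 = 16 ordered sum pairs; collecting distinct values, A + A = {-2, 1, 4, 12, 15, 18, 26, 29, 32}, so |A + A| = 9. Thus K = 9/4. For comparison, the minimum possible |A + A| over all 4-element sets is 2·4 − 1 = 7 (so min K = 7/4), attained only by arithmetic progressions.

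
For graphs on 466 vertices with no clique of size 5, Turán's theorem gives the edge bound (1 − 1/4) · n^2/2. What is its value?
Turán density bound = (3/4) · 466^2/2 = 162867/2 ≈ 81433.5

Turán's theorem: ex(n, K_{r+1}) is achieved by the complete r-partite Turán graph T(n, r) with parts as balanced as possible, and is at most (1 − 1/r) · n^2/2. For r = 4, n = 466: the density bound is (3/4) · 217156/2 = 162867/2 ≈ 81433.5. The integer-valued extremum is e(T(466, 4)) = 81433, which is strictly less than the density bound 162867/2 since 4 ∤ 466 (the parts of T(466, 4) cannot all be equal).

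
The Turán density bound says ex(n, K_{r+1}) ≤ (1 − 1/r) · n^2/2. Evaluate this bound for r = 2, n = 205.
Turán density bound = (1/2) · 205^2/2 = 42025/4 ≈ 10506.25

Turán's theorem: ex(n, K_{r+1}) is achieved by the complete r-partite Turán graph T(n, r) with parts as balanced as possible, and is at most (1 − 1/r) · n^2/2. For r = 2, n = 205: the density bound is (1/2) · 42025/2 = 42025/4 ≈ 10506.25. The integer-valued extremum is e(T(205, 2)) = 10506, which is strictly less than the density bound 42025/4 since 2 ∤ 205 (the parts of T(205, 2) cannot all be equal).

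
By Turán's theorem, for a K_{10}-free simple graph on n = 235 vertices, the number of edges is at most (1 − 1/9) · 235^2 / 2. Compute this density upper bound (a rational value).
Turán density bound = (8/9) · 235^2/2 = 220900/9 ≈ 24544.4444

Turán's theorem: ex(n, K_{r+1}) is achieved by the complete r-partite Turán graph T(n, r) with parts as balanced as possible, and is at most (1 − 1/r) · n^2/2. For r = 9, n = 235: the density bound is (8/9) · 55225/2 = 220900/9 ≈ 24544.4444. The integer-valued extremum is e(T(235, 9)) = 24544, which is strictly less than the density bound 220900/9 since 9 ∤ 235 (the parts of T(235, 9) cannot all be equal).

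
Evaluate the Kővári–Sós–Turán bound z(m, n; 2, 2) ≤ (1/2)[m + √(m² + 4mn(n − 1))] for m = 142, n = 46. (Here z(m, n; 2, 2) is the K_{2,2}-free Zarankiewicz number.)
z(142, 46; 2, 2) ≤ (1/2)[142 + √(142² + 4·142·46·45)] = (1/2)[142 + √1195924] = 617.7916

Kővári–Sós–Turán: let r_1, ..., r_142 be the row sums and z = Σ r_i the total number of 1s. Each pair of columns can share at most one row with both entries 1 (else a 2×2 all-ones block appears), so Σ_i C(r_i, 2) ≤ C(46, 2) = 1035. By convexity Σ_i C(r_i, 2) ≥ 142·C(z/142, 2) = z(z − 142)/(2·142), giving z² − 142z − 142·46·45 ≤ 0 and hence z ≤ (1/2)[142 + √(20164 + 4·293940)] = (1/2)[142 + √1195924] ≈ (1/2)(142 + 1093.5831) = 617.7916.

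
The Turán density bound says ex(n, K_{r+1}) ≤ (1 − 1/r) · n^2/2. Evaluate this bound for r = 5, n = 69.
Turán density bound = (4/5) · 69^2/2 = 9522/5 ≈ 1904.4

Turán's theorem: ex(n, K_{r+1}) is achieved by the complete r-partite Turán graph T(n, r) with parts as balanced as possible, and is at most (1 − 1/r) · n^2/2. For r = 5, n = 69: the density bound is (4/5) · 4761/2 = 9522/5 ≈ 1904.4. The integer-valued extremum is e(T(69, 5)) = 1904, which is strictly less than the density bound 9522/5 since 5 ∤ 69 (the parts of T(69, 5) cannot all be equal).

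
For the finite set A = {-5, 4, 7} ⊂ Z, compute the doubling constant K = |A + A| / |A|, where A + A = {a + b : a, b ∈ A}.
K = |A + A| / |A| = 6/3 = 2

Enumerate A + A = {a + b : a, b ∈ A}. With |A| = 3, there are |A|^2 = 9 ordered sum pairs; collecting distinct values, A + A = {-10, -1, 2, 8, 11, 14}, so |A + A| = 6. Thus K = 6/3 = 2. For comparison, the minimum possible |A + A| over all 3-element sets is 2·3 − 1 = 5 (so min K = 5/3), attained only by arithmetic progressions.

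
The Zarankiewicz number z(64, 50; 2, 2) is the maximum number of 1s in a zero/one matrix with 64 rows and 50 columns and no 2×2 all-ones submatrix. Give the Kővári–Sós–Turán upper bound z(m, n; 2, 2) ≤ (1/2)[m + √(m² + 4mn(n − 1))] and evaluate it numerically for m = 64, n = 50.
z(64, 50; 2, 2) ≤ (1/2)[64 + √(64² + 4·64·50·49)] = (1/2)[64 + √631296] = 429.2707

Kővári–Sós–Turán: let r_1, ..., r_64 be the row sums and z = Σ r_i the total number of 1s. Each pair of columns can share at most one row with both entries 1 (else a 2×2 all-ones block appears), so Σ_i C(r_i, 2) ≤ C(50, 2) = 1225. By convexity Σ_i C(r_i, 2) ≥ 64·C(z/64, 2) = z(z − 64)/(2·64), giving z² − 64z − 64·50·49 ≤ 0 and hence z ≤ (1/2)[64 + √(4096 + 4·156800)] = (1/2)[64 + √631296] ≈ (1/2)(64 + 794.5414) = 429.2707.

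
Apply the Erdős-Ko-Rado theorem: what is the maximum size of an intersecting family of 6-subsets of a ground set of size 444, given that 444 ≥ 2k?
max |F| = C(443, 5) = 138995434578

Erdős-Ko-Rado (1961): when n ≥ 2k, max |F| = C(n−1, k−1). The bound is attained by the star {A : i ∈ A} for any fixed i ∈ [n]. Here C(444−1, 6−1) = C(443, 5) = 138995434578.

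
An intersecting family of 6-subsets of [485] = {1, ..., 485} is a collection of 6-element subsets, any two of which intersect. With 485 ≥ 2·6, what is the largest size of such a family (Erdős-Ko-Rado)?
max |F| = C(484, 5) = 216792672096

Erdős-Ko-Rado (1961): when n ≥ 2k, max |F| = C(n−1, k−1). The bound is attained by the star {A : i ∈ A} for any fixed i ∈ [n]. Here C(485−1, 6−1) = C(484, 5) = 216792672096.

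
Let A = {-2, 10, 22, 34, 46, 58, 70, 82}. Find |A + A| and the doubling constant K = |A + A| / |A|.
K = |A + A| / |A| = 15/8

Enumerate A + A = {a + b : a, b ∈ A}. With |A| = 8, there are |A|^2 = 64 ordered sum pairs; collecting distinct values, A + A = {-4, 8, 20, 32, 44, 56, 68, 80, 92, 104, 116, 128, 140, 152, 164}, so |A + A| = 15. Thus K = 15/8. Here |A + A| = 2|A| − 1 = 15, the minimum possible — so K = 15/8 is minimal, which holds iff A is an arithmetic progression.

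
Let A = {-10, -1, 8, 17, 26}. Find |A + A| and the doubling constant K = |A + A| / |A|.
K = |A + A| / |A| = 9/5

Enumerate A + A = {a + b : a, b ∈ A}. With |A| = 5, there are |A|^2 = 25 ordered sum pairs; collecting distinct values, A + A = {-20, -11, -2, 7, 16, 25, 34, 43, 52}, so |A + A| = 9. Thus K = 9/5. Here |A + A| = 2|A| − 1 = 9, the minimum possible — so K = 9/5 is minimal, which holds iff A is an arithmetic progression.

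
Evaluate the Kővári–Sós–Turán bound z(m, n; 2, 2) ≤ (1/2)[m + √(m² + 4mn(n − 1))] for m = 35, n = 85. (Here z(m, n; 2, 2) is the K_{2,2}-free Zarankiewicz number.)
z(35, 85; 2, 2) ≤ (1/2)[35 + √(35² + 4·35·85·84)] = (1/2)[35 + √1000825] = 517.7062

Kővári–Sós–Turán: let r_1, ..., r_35 be the row sums and z = Σ r_i the total number of 1s. Each pair of columns can share at most one row with both entries 1 (else a 2×2 all-ones block appears), so Σ_i C(r_i, 2) ≤ C(85, 2) = 3570. By convexity Σ_i C(r_i, 2) ≥ 35·C(z/35, 2) = z(z − 35)/(2·35), giving z² − 35z − 35·85·84 ≤ 0 and hence z ≤ (1/2)[35 + √(1225 + 4·249900)] = (1/2)[35 + √1000825] ≈ (1/2)(35 + 1000.4124) = 517.7062.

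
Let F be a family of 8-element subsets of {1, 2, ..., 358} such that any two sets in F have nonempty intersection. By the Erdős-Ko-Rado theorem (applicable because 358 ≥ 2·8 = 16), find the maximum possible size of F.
max |F| = C(357, 7) = 138211371966096

The Erdős-Ko-Rado theorem states: for n ≥ 2k, an intersecting family of k-subsets of an n-element set has size at most C(n − 1, k − 1), with equality for 'star' families {A ⊆ [n] : |A| = k, i ∈ A} (fix an element i). For n = 358, k = 8: C(357, 7) = 138211371966096.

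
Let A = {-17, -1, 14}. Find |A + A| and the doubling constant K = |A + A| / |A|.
K = |A + A| / |A| = 6/3 = 2

Enumerate A + A = {a + b : a, b ∈ A}. With |A| = 3, there are |A|^2 = 9 ordered sum pairs; collecting distinct values, A + A = {-34, -18, -3, -2, 13, 28}, so |A + A| = 6. Thus K = 6/3 = 2. For comparison, the minimum possible |A + A| over all 3-element sets is 2·3 − 1 = 5 (so min K = 5/3), attained only by arithmetic progressions.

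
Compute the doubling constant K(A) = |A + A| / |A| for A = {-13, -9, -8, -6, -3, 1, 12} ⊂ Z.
K = |A + A| / |A| = 25/7

Enumerate A + A = {a + b : a, b ∈ A}. With |A| = 7, there are |A|^2 = 49 ordered sum pairs; collecting distinct values, A + A = {-26, -22, -21, -19, -18, -17, -16, -15, -14, -12, -11, -9, -8, -7, -6, -5, -2, -1, 2, 3, 4, 6, 9, 13, 24}, so |A + A| = 25. Thus K = 25/7. For comparison, the minimum possible |A + A| over all 7-element sets is 2·7 − 1 = 13 (so min K = 13/7), attained only by arithmetic progressions.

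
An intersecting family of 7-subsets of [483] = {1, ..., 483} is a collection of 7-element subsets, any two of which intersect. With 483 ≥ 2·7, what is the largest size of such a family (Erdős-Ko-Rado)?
max |F| = C(482, 6) = 16880396545272

Erdős-Ko-Rado (1961): when n ≥ 2k, max |F| = C(n−1, k−1). The bound is attained by the star {A : i ∈ A} for any fixed i ∈ [n]. Here C(483−1, 7−1) = C(482, 6) = 16880396545272.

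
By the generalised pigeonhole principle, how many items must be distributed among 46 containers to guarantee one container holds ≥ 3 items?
n = (3 − 1)·46 + 1 = 93

By the generalised pigeonhole principle, to guarantee some box contains ≥ r objects we need more than (r − 1) · k objects total. Threshold: n = (r − 1) · k + 1. With r = 3 and k = 46: n = 2 · 46 + 1 = 92 + 1 = 93. For n = 92 = 2 · 46, we can put exactly 2 objects in every box, avoiding 3 in any single one — so 93 is tight.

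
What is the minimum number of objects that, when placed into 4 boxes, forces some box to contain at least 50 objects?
n = (50 − 1)·4 + 1 = 197

By the generalised pigeonhole principle, to guarantee some box contains ≥ r objects we need more than (r − 1) · k objects total. Threshold: n = (r − 1) · k + 1. With r = 50 and k = 4: n = 49 · 4 + 1 = 196 + 1 = 197. For n = 196 = 49 · 4, we can put exactly 49 objects in every box, avoiding 50 in any single one — so 197 is tight.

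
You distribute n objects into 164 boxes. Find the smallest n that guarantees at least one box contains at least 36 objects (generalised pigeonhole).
n = (36 − 1)·164 + 1 = 5741

By the generalised pigeonhole principle, to guarantee some box contains ≥ r objects we need more than (r − 1) · k objects total. Threshold: n = (r − 1) · k + 1. With r = 36 and k = 164: n = 35 · 164 + 1 = 5740 + 1 = 5741. For n = 5740 = 35 · 164, we can put exactly 35 objects in every box, avoiding 36 in any single one — so 5741 is tight.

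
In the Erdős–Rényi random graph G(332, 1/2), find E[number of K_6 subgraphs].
E[# K_6] = C(332, 6) · (1/2)^C(6, 2) = 1777317492412 / 2^15 = 444329373103/8192 ≈ 54239425.427612

For each 6-subset S of vertices (there are C(332, 6) = 1777317492412 such S), let X_S = 1 if S induces a K_6 (all C(6, 2) = 15 edges present). Then P(X_S = 1) = (1/2)^15 = 1/32768. By linearity of expectation, E[# K_6] = C(332, 6) · (1/2)^15 = 1777317492412 / 32768 = 444329373103/8192 ≈ 54239425.427612.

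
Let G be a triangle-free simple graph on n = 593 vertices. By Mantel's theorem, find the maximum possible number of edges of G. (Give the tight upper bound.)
ex(593, K_3) = ⌊593^2/4⌋ = 87912

Mantel (1907): a triangle-free graph on n vertices has at most ⌊n^2/4⌋ edges, with equality for the complete bipartite graph K_{⌊n/2⌋, ⌈n/2⌉}. For n = 593: ⌊593^2/4⌋ = ⌊351649/4⌋ = 87912. The extremal graph is K_{296, 297}, which has 296·297 = 87912 edges.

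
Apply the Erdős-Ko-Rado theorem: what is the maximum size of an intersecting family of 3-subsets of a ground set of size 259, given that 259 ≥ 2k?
max |F| = C(258, 2) = 33153

Erdős-Ko-Rado (1961): when n ≥ 2k, max |F| = C(n−1, k−1). The bound is attained by the star {A : i ∈ A} for any fixed i ∈ [n]. Here C(259−1, 3−1) = C(258, 2) = 33153.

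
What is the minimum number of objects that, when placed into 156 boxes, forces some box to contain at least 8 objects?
n = (8 − 1)·156 + 1 = 1093

By the generalised pigeonhole principle, to guarantee some box contains ≥ r objects we need more than (r − 1) · k objects total. Threshold: n = (r − 1) · k + 1. With r = 8 and k = 156: n = 7 · 156 + 1 = 1092 + 1 = 1093. For n = 1092 = 7 · 156, we can put exactly 7 objects in every box, avoiding 8 in any single one — so 1093 is tight.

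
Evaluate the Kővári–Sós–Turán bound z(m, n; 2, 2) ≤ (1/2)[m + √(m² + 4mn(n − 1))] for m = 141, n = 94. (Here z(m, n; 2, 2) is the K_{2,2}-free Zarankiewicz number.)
z(141, 94; 2, 2) ≤ (1/2)[141 + √(141² + 4·141·94·93)] = (1/2)[141 + √4950369] = 1182.9712

Kővári–Sós–Turán: let r_1, ..., r_141 be the row sums and z = Σ r_i the total number of 1s. Each pair of columns can share at most one row with both entries 1 (else a 2×2 all-ones block appears), so Σ_i C(r_i, 2) ≤ C(94, 2) = 4371. By convexity Σ_i C(r_i, 2) ≥ 141·C(z/141, 2) = z(z − 141)/(2·141), giving z² − 141z − 141·94·93 ≤ 0 and hence z ≤ (1/2)[141 + √(19881 + 4·1232622)] = (1/2)[141 + √4950369] ≈ (1/2)(141 + 2224.9425) = 1182.9712.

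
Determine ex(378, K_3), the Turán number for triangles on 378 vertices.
ex(378, K_3) = ⌊378^2/4⌋ = 35721

Mantel (1907): a triangle-free graph on n vertices has at most ⌊n^2/4⌋ edges, with equality for the complete bipartite graph K_{⌊n/2⌋, ⌈n/2⌉}. For n = 378: ⌊378^2/4⌋ = ⌊142884/4⌋ = 35721. The extremal graph is K_{189, 189}, which has 189·189 = 35721 edges.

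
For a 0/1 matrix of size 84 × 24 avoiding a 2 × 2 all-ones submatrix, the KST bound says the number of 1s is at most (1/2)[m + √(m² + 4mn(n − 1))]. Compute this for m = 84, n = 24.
z(84, 24; 2, 2) ≤ (1/2)[84 + √(84² + 4·84·24·23)] = (1/2)[84 + √192528] = 261.3901

Kővári–Sós–Turán: let r_1, ..., r_84 be the row sums and z = Σ r_i the total number of 1s. Each pair of columns can share at most one row with both entries 1 (else a 2×2 all-ones block appears), so Σ_i C(r_i, 2) ≤ C(24, 2) = 276. By convexity Σ_i C(r_i, 2) ≥ 84·C(z/84, 2) = z(z − 84)/(2·84), giving z² − 84z − 84·24·23 ≤ 0 and hence z ≤ (1/2)[84 + √(7056 + 4·46368)] = (1/2)[84 + √192528] ≈ (1/2)(84 + 438.7801) = 261.3901.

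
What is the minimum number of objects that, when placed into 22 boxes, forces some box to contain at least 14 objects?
n = (14 − 1)·22 + 1 = 287

By the generalised pigeonhole principle, to guarantee some box contains ≥ r objects we need more than (r − 1) · k objects total. Threshold: n = (r − 1) · k + 1. With r = 14 and k = 22: n = 13 · 22 + 1 = 286 + 1 = 287. For n = 286 = 13 · 22, we can put exactly 13 objects in every box, avoiding 14 in any single one — so 287 is tight.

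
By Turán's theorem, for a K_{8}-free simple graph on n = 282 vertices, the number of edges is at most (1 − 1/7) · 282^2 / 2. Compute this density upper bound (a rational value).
Turán density bound = (6/7) · 282^2/2 = 238572/7 ≈ 34081.7143

Turán's theorem: ex(n, K_{r+1}) is achieved by the complete r-partite Turán graph T(n, r) with parts as balanced as possible, and is at most (1 − 1/r) · n^2/2. For r = 7, n = 282: the density bound is (6/7) · 79524/2 = 238572/7 ≈ 34081.7143. The integer-valued extremum is e(T(282, 7)) = 34081, which is strictly less than the density bound 238572/7 since 7 ∤ 282 (the parts of T(282, 7) cannot all be equal).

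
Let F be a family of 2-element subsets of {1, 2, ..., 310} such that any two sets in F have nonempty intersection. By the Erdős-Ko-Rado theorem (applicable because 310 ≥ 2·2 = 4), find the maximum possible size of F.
max |F| = C(309, 1) = 309

Erdős-Ko-Rado (1961): when n ≥ 2k, max |F| = C(n−1, k−1). The bound is attained by the star {A : i ∈ A} for any fixed i ∈ [n]. Here C(310−1, 2−1) = C(309, 1) = 309.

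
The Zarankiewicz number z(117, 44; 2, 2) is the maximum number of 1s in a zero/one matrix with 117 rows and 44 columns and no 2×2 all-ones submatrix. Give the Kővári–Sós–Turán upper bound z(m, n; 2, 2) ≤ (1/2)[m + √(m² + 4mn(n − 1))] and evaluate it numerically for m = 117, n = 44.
z(117, 44; 2, 2) ≤ (1/2)[117 + √(117² + 4·117·44·43)] = (1/2)[117 + √899145] = 532.6163

Kővári–Sós–Turán: let r_1, ..., r_117 be the row sums and z = Σ r_i the total number of 1s. Each pair of columns can share at most one row with both entries 1 (else a 2×2 all-ones block appears), so Σ_i C(r_i, 2) ≤ C(44, 2) = 946. By convexity Σ_i C(r_i, 2) ≥ 117·C(z/117, 2) = z(z − 117)/(2·117), giving z² − 117z − 117·44·43 ≤ 0 and hence z ≤ (1/2)[117 + √(13689 + 4·221364)] = (1/2)[117 + √899145] ≈ (1/2)(117 + 948.2326) = 532.6163.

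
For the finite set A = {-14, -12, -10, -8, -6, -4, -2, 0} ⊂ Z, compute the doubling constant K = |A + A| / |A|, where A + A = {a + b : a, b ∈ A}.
K = |A + A| / |A| = 15/8

Enumerate A + A = {a + b : a, b ∈ A}. With |A| = 8, there are |A|^2 = 64 ordered sum pairs; collecting distinct values, A + A = {-28, -26, -24, -22, -20, -18, -16, -14, -12, -10, -8, -6, -4, -2, 0}, so |A + A| = 15. Thus K = 15/8. Here |A + A| = 2|A| − 1 = 15, the minimum possible — so K = 15/8 is minimal, which holds iff A is an arithmetic progression.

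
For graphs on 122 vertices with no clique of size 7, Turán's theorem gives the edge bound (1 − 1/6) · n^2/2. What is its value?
Turán density bound = (5/6) · 122^2/2 = 18605/3 ≈ 6201.6667

Turán's theorem: ex(n, K_{r+1}) is achieved by the complete r-partite Turán graph T(n, r) with parts as balanced as possible, and is at most (1 − 1/r) · n^2/2. For r = 6, n = 122: the density bound is (5/6) · 14884/2 = 18605/3 ≈ 6201.6667. The integer-valued extremum is e(T(122, 6)) = 6201, which is strictly less than the density bound 18605/3 since 6 ∤ 122 (the parts of T(122, 6) cannot all be equal).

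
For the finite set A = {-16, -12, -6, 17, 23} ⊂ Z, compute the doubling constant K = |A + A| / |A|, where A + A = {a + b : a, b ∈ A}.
K = |A + A| / |A| = 14/5

Enumerate A + A = {a + b : a, b ∈ A}. With |A| = 5, there are |A|^2 = 25 ordered sum pairs; collecting distinct values, A + A = {-32, -28, -24, -22, -18, -12, 1, 5, 7, 11, 17, 34, 40, 46}, so |A + A| = 14. Thus K = 14/5. For comparison, the minimum possible |A + A| over all 5-element sets is 2·5 − 1 = 9 (so min K = 9/5), attained only by arithmetic progressions.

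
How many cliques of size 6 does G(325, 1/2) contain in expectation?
E[# K_6] = C(325, 6) · (1/2)^C(6, 2) = 1562461336800 / 2^15 = 48826916775/1024 ≈ 47682535.913086

For each 6-subset S of vertices (there are C(325, 6) = 1562461336800 such S), let X_S = 1 if S induces a K_6 (all C(6, 2) = 15 edges present). Then P(X_S = 1) = (1/2)^15 = 1/32768. By linearity of expectation, E[# K_6] = C(325, 6) · (1/2)^15 = 1562461336800 / 32768 = 48826916775/1024 ≈ 47682535.913086.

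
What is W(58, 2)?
W(58, 2) = 58 + 1 = 59

A 2-term AP is any pair of integers, so a monochromatic 2-AP exists iff some colour is used at least twice. With 58 colours, the colouring i ↦ i on {1, ..., 58} uses each colour once, avoiding any monochromatic pair, so W(58, 2) > 58. For {1, ..., 59}, pigeonhole forces two integers of the same colour, which form a monochromatic 2-AP. Hence W(58, 2) = 59.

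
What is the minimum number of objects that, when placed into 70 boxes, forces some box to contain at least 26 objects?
n = (26 − 1)·70 + 1 = 1751

By the generalised pigeonhole principle, to guarantee some box contains ≥ r objects we need more than (r − 1) · k objects total. Threshold: n = (r − 1) · k + 1. With r = 26 and k = 70: n = 25 · 70 + 1 = 1750 + 1 = 1751. For n = 1750 = 25 · 70, we can put exactly 25 objects in every box, avoiding 26 in any single one — so 1751 is tight.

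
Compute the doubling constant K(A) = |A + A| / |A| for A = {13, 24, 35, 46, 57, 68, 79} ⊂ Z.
K = |A + A| / |A| = 13/7

Enumerate A + A = {a + b : a, b ∈ A}. With |A| = 7, there are |A|^2 = 49 ordered sum pairs; collecting distinct values, A + A = {26, 37, 48, 59, 70, 81, 92, 103, 114, 125, 136, 147, 158}, so |A + A| = 13. Thus K = 13/7. Here |A + A| = 2|A| − 1 = 13, the minimum possible — so K = 13/7 is minimal, which holds iff A is an arithmetic progression.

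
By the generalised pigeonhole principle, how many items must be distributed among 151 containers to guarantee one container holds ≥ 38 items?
n = (38 − 1)·151 + 1 = 5588

By the generalised pigeonhole principle, to guarantee some box contains ≥ r objects we need more than (r − 1) · k objects total. Threshold: n = (r − 1) · k + 1. With r = 38 and k = 151: n = 37 · 151 + 1 = 5587 + 1 = 5588. For n = 5587 = 37 · 151, we can put exactly 37 objects in every box, avoiding 38 in any single one — so 5588 is tight.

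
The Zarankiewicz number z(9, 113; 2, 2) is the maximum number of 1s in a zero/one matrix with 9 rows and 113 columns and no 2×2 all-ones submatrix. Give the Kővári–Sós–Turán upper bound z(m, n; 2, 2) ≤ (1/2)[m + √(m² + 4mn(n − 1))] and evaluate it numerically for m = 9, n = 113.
z(9, 113; 2, 2) ≤ (1/2)[9 + √(9² + 4·9·113·112)] = (1/2)[9 + √455697] = 342.0267

Kővári–Sós–Turán: let r_1, ..., r_9 be the row sums and z = Σ r_i the total number of 1s. Each pair of columns can share at most one row with both entries 1 (else a 2×2 all-ones block appears), so Σ_i C(r_i, 2) ≤ C(113, 2) = 6328. By convexity Σ_i C(r_i, 2) ≥ 9·C(z/9, 2) = z(z − 9)/(2·9), giving z² − 9z − 9·113·112 ≤ 0 and hence z ≤ (1/2)[9 + √(81 + 4·113904)] = (1/2)[9 + √455697] ≈ (1/2)(9 + 675.0533) = 342.0267.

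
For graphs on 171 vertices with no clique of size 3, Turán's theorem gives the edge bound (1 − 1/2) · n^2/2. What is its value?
Turán density bound = (1/2) · 171^2/2 = 29241/4 ≈ 7310.25

Turán's theorem: ex(n, K_{r+1}) is achieved by the complete r-partite Turán graph T(n, r) with parts as balanced as possible, and is at most (1 − 1/r) · n^2/2. For r = 2, n = 171: the density bound is (1/2) · 29241/2 = 29241/4 ≈ 7310.25. The integer-valued extremum is e(T(171, 2)) = 7310, which is strictly less than the density bound 29241/4 since 2 ∤ 171 (the parts of T(171, 2) cannot all be equal).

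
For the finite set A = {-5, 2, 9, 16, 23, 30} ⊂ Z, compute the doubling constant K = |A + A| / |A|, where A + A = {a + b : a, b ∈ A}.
K = |A + A| / |A| = 11/6

Enumerate A + A = {a + b : a, b ∈ A}. With |A| = 6, there are |A|^2 = 36 ordered sum pairs; collecting distinct values, A + A = {-10, -3, 4, 11, 18, 25, 32, 39, 46, 53, 60}, so |A + A| = 11. Thus K = 11/6. Here |A + A| = 2|A| − 1 = 11, the minimum possible — so K = 11/6 is minimal, which holds iff A is an arithmetic progression.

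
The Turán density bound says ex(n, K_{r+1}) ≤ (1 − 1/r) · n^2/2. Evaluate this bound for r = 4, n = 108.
Turán density bound = (3/4) · 108^2/2 = 4374

Turán's theorem: ex(n, K_{r+1}) is achieved by the complete r-partite Turán graph T(n, r) with parts as balanced as possible, and is at most (1 − 1/r) · n^2/2. For r = 4, n = 108: the density bound is (3/4) · 11664/2 = 4374. Since 4 ∣ 108, the Turán graph T(108, 4) has parts of equal size 27, and its edge count e(T(108, 4)) = 4374 attains the density bound exactly.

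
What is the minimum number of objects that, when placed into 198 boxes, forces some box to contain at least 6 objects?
n = (6 − 1)·198 + 1 = 991

By the generalised pigeonhole principle, to guarantee some box contains ≥ r objects we need more than (r − 1) · k objects total. Threshold: n = (r − 1) · k + 1. With r = 6 and k = 198: n = 5 · 198 + 1 = 990 + 1 = 991. For n = 990 = 5 · 198, we can put exactly 5 objects in every box, avoiding 6 in any single one — so 991 is tight.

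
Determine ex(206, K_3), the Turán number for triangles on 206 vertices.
ex(206, K_3) = ⌊206^2/4⌋ = 10609

Mantel (1907): a triangle-free graph on n vertices has at most ⌊n^2/4⌋ edges, with equality for the complete bipartite graph K_{⌊n/2⌋, ⌈n/2⌉}. For n = 206: ⌊206^2/4⌋ = ⌊42436/4⌋ = 10609. The extremal graph is K_{103, 103}, which has 103·103 = 10609 edges.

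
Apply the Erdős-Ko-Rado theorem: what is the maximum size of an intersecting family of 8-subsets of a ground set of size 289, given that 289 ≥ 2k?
max |F| = C(288, 7) = 30297627730656

Erdős-Ko-Rado (1961): when n ≥ 2k, max |F| = C(n−1, k−1). The bound is attained by the star {A : i ∈ A} for any fixed i ∈ [n]. Here C(289−1, 8−1) = C(288, 7) = 30297627730656.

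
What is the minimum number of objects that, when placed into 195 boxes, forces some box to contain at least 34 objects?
n = (34 − 1)·195 + 1 = 6436

By the generalised pigeonhole principle, to guarantee some box contains ≥ r objects we need more than (r − 1) · k objects total. Threshold: n = (r − 1) · k + 1. With r = 34 and k = 195: n = 33 · 195 + 1 = 6435 + 1 = 6436. For n = 6435 = 33 · 195, we can put exactly 33 objects in every box, avoiding 34 in any single one — so 6436 is tight.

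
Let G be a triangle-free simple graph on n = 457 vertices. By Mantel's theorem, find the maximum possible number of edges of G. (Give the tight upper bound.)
ex(457, K_3) = ⌊457^2/4⌋ = 52212

Mantel (1907): a triangle-free graph on n vertices has at most ⌊n^2/4⌋ edges, with equality for the complete bipartite graph K_{⌊n/2⌋, ⌈n/2⌉}. For n = 457: ⌊457^2/4⌋ = ⌊208849/4⌋ = 52212. The extremal graph is K_{228, 229}, which has 228·229 = 52212 edges.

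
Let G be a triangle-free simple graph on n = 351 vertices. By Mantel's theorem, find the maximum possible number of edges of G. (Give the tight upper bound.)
ex(351, K_3) = ⌊351^2/4⌋ = 30800

Mantel (1907): a triangle-free graph on n vertices has at most ⌊n^2/4⌋ edges, with equality for the complete bipartite graph K_{⌊n/2⌋, ⌈n/2⌉}. For n = 351: ⌊351^2/4⌋ = ⌊123201/4⌋ = 30800. The extremal graph is K_{175, 176}, which has 175·176 = 30800 edges.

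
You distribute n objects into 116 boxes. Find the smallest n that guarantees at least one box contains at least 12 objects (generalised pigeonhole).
n = (12 − 1)·116 + 1 = 1277

By the generalised pigeonhole principle, to guarantee some box contains ≥ r objects we need more than (r − 1) · k objects total. Threshold: n = (r − 1) · k + 1. With r = 12 and k = 116: n = 11 · 116 + 1 = 1276 + 1 = 1277. For n = 1276 = 11 · 116, we can put exactly 11 objects in every box, avoiding 12 in any single one — so 1277 is tight.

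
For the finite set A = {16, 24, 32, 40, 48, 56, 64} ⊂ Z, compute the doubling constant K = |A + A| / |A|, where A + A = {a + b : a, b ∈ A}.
K = |A + A| / |A| = 13/7

Enumerate A + A = {a + b : a, b ∈ A}. With |A| = 7, there are |A|^2 = 49 ordered sum pairs; collecting distinct values, A + A = {32, 40, 48, 56, 64, 72, 80, 88, 96, 104, 112, 120, 128}, so |A + A| = 13. Thus K = 13/7. Here |A + A| = 2|A| − 1 = 13, the minimum possible — so K = 13/7 is minimal, which holds iff A is an arithmetic progression.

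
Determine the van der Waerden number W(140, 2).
W(140, 2) = 140 + 1 = 141

A 2-term AP is any pair of integers, so a monochromatic 2-AP exists iff some colour is used at least twice. With 140 colours, the colouring i ↦ i on {1, ..., 140} uses each colour once, avoiding any monochromatic pair, so W(140, 2) > 140. For {1, ..., 141}, pigeonhole forces two integers of the same colour, which form a monochromatic 2-AP. Hence W(140, 2) = 141.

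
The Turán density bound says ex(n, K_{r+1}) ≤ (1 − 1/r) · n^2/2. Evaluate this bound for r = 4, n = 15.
Turán density bound = (3/4) · 15^2/2 = 675/8 ≈ 84.375

Turán's theorem: ex(n, K_{r+1}) is achieved by the complete r-partite Turán graph T(n, r) with parts as balanced as possible, and is at most (1 − 1/r) · n^2/2. For r = 4, n = 15: the density bound is (3/4) · 225/2 = 675/8 ≈ 84.375. The integer-valued extremum is e(T(15, 4)) = 84, which is strictly less than the density bound 675/8 since 4 ∤ 15 (the parts of T(15, 4) cannot all be equal).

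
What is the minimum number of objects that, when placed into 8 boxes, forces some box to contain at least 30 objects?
n = (30 − 1)·8 + 1 = 233

By the generalised pigeonhole principle, to guarantee some box contains ≥ r objects we need more than (r − 1) · k objects total. Threshold: n = (r − 1) · k + 1. With r = 30 and k = 8: n = 29 · 8 + 1 = 232 + 1 = 233. For n = 232 = 29 · 8, we can put exactly 29 objects in every box, avoiding 30 in any single one — so 233 is tight.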